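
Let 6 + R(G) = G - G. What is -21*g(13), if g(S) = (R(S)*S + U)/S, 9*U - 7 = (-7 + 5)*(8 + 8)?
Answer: 5089/39 ≈ 130.49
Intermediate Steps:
R(G) = -6 (R(G) = -6 + (G - G) = -6 + 0 = -6)
U = -25/9 (U = 7/9 + ((-7 + 5)*(8 + 8))/9 = 7/9 + (-2*16)/9 = 7/9 + (⅑)*(-32) = 7/9 - 32/9 = -25/9 ≈ -2.7778)
g(S) = (-25/9 - 6*S)/S (g(S) = (-6*S - 25/9)/S = (-25/9 - 6*S)/S)
-21*g(13) = -21*(-6 - 25/9/13) = -21*(-6 - 25/9*1/13) = -21*(-6 - 25/117) = -21*(-727/117) = 5089/39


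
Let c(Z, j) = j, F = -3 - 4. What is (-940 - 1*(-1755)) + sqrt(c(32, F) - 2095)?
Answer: 815 + I*sqrt(2102) ≈ 815.0 + 45.848*I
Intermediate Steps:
F = -7
(-940 - 1*(-1755)) + sqrt(c(32, F) - 2095) = (-940 - 1*(-1755)) + sqrt(-7 - 2095) = (-940 + 1755) + sqrt(-2102) = 815 + I*sqrt(2102)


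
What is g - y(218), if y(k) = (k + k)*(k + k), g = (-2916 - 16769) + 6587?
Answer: -203194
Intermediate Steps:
g = -13098 (g = -19685 + 6587 = -13098)
y(k) = 4*k² (y(k) = (2*k)*(2*k) = 4*k²)
g - y(218) = -13098 - 4*218² = -13098 - 4*47524 = -13098 - 1*190096 = -13098 - 190096 = -203194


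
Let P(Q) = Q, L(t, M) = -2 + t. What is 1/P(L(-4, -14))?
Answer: -⅙ ≈ -0.16667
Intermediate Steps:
1/P(L(-4, -14)) = 1/(-2 - 4) = 1/(-6) = -⅙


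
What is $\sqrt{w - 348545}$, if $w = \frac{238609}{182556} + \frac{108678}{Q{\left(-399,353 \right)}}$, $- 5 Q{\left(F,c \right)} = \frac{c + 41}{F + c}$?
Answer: $\frac{i \sqrt{10242896268126385589}}{5993922} \approx 533.95 i$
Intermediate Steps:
$Q{\left(F,c \right)} = - \frac{41 + c}{5 \left(F + c\right)}$ ($Q{\left(F,c \right)} = - \frac{\left(c + 41\right) \frac{1}{F + c}}{5} = - \frac{\left(41 + c\right) \frac{1}{F + c}}{5} = - \frac{\frac{1}{F + c} \left(41 + c\right)}{5} = - \frac{41 + c}{5 \left(F + c\right)}$)
$w = \frac{2281626417293}{35963532}$ ($w = \frac{238609}{182556} + \frac{108678}{\frac{1}{5} \frac{1}{-399 + 353} \left(-41 - 353\right)} = 238609 \cdot \frac{1}{182556} + \frac{108678}{\frac{1}{5} \frac{1}{-46} \left(-41 - 353\right)} = \frac{238609}{182556} + \frac{108678}{\frac{1}{5} \left(- \frac{1}{46}\right) \left(-394\right)} = \frac{238609}{182556} + \frac{108678}{\frac{197}{115}} = \frac{238609}{182556} + 108678 \cdot \frac{115}{197} = \frac{238609}{182556} + \frac{12497970}{197} = \frac{2281626417293}{35963532} \approx 63443.0$)
$\sqrt{w - 348545} = \sqrt{\frac{2281626417293}{35963532} - 348545} = \sqrt{- \frac{10253282843647}{35963532}} = \frac{i \sqrt{10242896268126385589}}{5993922}$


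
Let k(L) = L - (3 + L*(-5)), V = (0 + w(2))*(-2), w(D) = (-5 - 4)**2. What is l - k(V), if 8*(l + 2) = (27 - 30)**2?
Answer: 7793/8 ≈ 974.13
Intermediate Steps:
w(D) = 81 (w(D) = (-9)**2 = 81)
l = -7/8 (l = -2 + (27 - 30)**2/8 = -2 + (1/8)*(-3)**2 = -2 + (1/8)*9 = -2 + 9/8 = -7/8 ≈ -0.87500)
V = -162 (V = (0 + 81)*(-2) = 81*(-2) = -162)
k(L) = -3 + 6*L (k(L) = L - (3 - 5*L) = L + (-3 + 5*L) = -3 + 6*L)
l - k(V) = -7/8 - (-3 + 6*(-162)) = -7/8 - (-3 - 972) = -7/8 - 1*(-975) = -7/8 + 975 = 7793/8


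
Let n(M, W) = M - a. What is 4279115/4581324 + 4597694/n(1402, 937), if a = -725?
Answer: 7024209181487/3248158716 ≈ 2162.5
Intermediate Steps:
n(M, W) = 725 + M (n(M, W) = M - 1*(-725) = M + 725 = 725 + M)
4279115/4581324 + 4597694/n(1402, 937) = 4279115/4581324 + 4597694/(725 + 1402) = 4279115*(1/4581324) + 4597694/2127 = 4279115/4581324 + 4597694*(1/2127) = 4279115/4581324 + 4597694/2127 = 7024209181487/3248158716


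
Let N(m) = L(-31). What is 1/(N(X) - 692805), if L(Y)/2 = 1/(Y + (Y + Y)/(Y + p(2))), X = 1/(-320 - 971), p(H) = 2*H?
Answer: -775/536923929 ≈ -1.4434e-6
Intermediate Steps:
X = -1/1291 (X = 1/(-1291) = -1/1291 ≈ -0.00077459)
L(Y) = 2/(Y + 2*Y/(4 + Y)) (L(Y) = 2/(Y + (Y + Y)/(Y + 2*2)) = 2/(Y + (2*Y)/(Y + 4)) = 2/(Y + (2*Y)/(4 + Y)) = 2/(Y + 2*Y/(4 + Y)))
N(m) = -54/775 (N(m) = 2*(4 - 31)/(-31*(6 - 31)) = 2*(-1/31)*(-27)/(-25) = 2*(-1/31)*(-1/25)*(-27) = -54/775)
1/(N(X) - 692805) = 1/(-54/775 - 692805) = 1/(-536923929/775) = -775/536923929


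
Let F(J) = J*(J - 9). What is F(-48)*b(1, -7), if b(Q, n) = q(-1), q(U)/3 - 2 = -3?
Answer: -8208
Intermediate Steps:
q(U) = -3 (q(U) = 6 + 3*(-3) = 6 - 9 = -3)
b(Q, n) = -3
F(J) = J*(-9 + J)
F(-48)*b(1, -7) = -48*(-9 - 48)*(-3) = -48*(-57)*(-3) = 2736*(-3) = -8208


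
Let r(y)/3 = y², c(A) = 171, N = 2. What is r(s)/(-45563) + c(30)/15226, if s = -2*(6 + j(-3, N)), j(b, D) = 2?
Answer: -169665/30162706 ≈ -0.0056250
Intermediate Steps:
s = -16 (s = -2*(6 + 2) = -2*8 = -16)
r(y) = 3*y²
r(s)/(-45563) + c(30)/15226 = (3*(-16)²)/(-45563) + 171/15226 = (3*256)*(-1/45563) + 171*(1/15226) = 768*(-1/45563) + 171/15226 = -768/45563 + 171/15226 = -169665/30162706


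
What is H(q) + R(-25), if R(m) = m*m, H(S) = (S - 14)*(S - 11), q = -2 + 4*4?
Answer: 625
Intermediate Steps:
q = 14 (q = -2 + 16 = 14)
H(S) = (-14 + S)*(-11 + S)
R(m) = m²
H(q) + R(-25) = (154 + 14² - 25*14) + (-25)² = (154 + 196 - 350) + 625 = 0 + 625 = 625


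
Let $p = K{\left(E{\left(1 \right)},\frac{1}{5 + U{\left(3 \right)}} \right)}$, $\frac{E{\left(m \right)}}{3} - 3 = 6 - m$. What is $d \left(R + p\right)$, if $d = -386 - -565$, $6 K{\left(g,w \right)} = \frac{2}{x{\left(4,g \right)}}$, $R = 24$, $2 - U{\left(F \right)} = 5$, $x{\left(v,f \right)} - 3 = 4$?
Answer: $\frac{90395}{21} \approx 4304.5$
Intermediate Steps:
$x{\left(v,f \right)} = 7$ ($x{\left(v,f \right)} = 3 + 4 = 7$)
$U{\left(F \right)} = -3$ ($U{\left(F \right)} = 2 - 5 = -3$)
$E{\left(m \right)} = 27 - 3 m$ ($E{\left(m \right)} = 9 + 3 \left(6 - m\right) = 9 - \left(-18 + 3 m\right) = 27 - 3 m$)
$K{\left(g,w \right)} = \frac{1}{21}$ ($K{\left(g,w \right)} = \frac{2 \cdot \frac{1}{7}}{6} = \frac{1}{6} \cdot \frac{2}{7} = \frac{1}{21}$)
$p = \frac{1}{21} \approx 0.047619$
$d = 179$ ($d = -386 + 565 = 179$)
$d \left(R + p\right) = 179 \left(24 + \frac{1}{21}\right) = 179 \cdot \frac{505}{21} = \frac{90395}{21}$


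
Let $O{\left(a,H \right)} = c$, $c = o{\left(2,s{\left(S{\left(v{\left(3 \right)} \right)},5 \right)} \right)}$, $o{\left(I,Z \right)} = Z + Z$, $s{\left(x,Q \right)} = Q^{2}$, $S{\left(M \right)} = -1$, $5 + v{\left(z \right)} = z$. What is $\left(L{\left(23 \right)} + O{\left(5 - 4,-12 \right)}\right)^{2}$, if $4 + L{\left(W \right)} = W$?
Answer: $4761$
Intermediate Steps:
$v{\left(z \right)} = -5 + z$
$o{\left(I,Z \right)} = 2 Z$
$c = 50$ ($c = 2 \cdot 5^{2} = 2 \cdot 25 = 50$)
$O{\left(a,H \right)} = 50$
$L{\left(W \right)} = -4 + W$
$\left(L{\left(23 \right)} + O{\left(5 - 4,-12 \right)}\right)^{2} = \left(\left(-4 + 23\right) + 50\right)^{2} = \left(19 + 50\right)^{2} = 69^{2} = 4761$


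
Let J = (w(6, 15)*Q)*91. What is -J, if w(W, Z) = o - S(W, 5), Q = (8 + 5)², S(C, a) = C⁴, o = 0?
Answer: 19931184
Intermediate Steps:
Q = 169 (Q = 13² = 169)
w(W, Z) = -W⁴ (w(W, Z) = 0 - W⁴ = -W⁴)
J = -19931184 (J = (-1*6⁴*169)*91 = (-1*1296*169)*91 = -1296*169*91 = -219024*91 = -19931184)
-J = -1*(-19931184) = 19931184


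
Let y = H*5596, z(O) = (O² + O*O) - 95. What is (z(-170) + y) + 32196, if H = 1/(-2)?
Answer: 87103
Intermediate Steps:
H = -½ (H = 1*(-½) = -½ ≈ -0.50000)
z(O) = -95 + 2*O² (z(O) = (O² + O²) - 95 = 2*O² - 95 = -95 + 2*O²)
y = -2798 (y = -½*5596 = -2798)
(z(-170) + y) + 32196 = ((-95 + 2*(-170)²) - 2798) + 32196 = ((-95 + 2*28900) - 2798) + 32196 = ((-95 + 57800) - 2798) + 32196 = (57705 - 2798) + 32196 = 54907 + 32196 = 87103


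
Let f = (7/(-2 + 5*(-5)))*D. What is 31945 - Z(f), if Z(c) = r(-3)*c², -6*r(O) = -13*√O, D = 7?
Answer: 31945 - 31213*I*√3/4374 ≈ 31945.0 - 12.36*I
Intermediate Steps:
r(O) = 13*√O/6 (r(O) = -(-13)*√O/6 = 13*√O/6)
f = -49/27 (f = (7/(-2 + 5*(-5)))*7 = (7/(-2 - 25))*7 = (7/(-27))*7 = (7*(-1/27))*7 = -7/27*7 = -49/27 ≈ -1.8148)
Z(c) = 13*I*√3*c²/6 (Z(c) = (13*√(-3)/6)*c² = (13*(I*√3)/6)*c² = (13*I*√3/6)*c² = 13*I*√3*c²/6)
31945 - Z(f) = 31945 - 13*I*√3*(-49/27)²/6 = 31945 - 13*I*√3*2401/(6*729) = 31945 - 31213*I*√3/4374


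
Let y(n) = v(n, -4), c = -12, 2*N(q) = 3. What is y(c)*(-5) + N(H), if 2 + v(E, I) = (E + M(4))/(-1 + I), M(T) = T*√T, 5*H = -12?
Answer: 15/2 ≈ 7.5000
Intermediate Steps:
H = -12/5 (H = (⅕)*(-12) = -12/5 ≈ -2.4000)
N(q) = 3/2 (N(q) = (½)*3 = 3/2)
M(T) = T^(3/2)
v(E, I) = -2 + (8 + E)/(-1 + I) (v(E, I) = -2 + (E + 4^(3/2))/(-1 + I) = -2 + (E + 8)/(-1 + I) = -2 + (8 + E)/(-1 + I))
y(n) = -18/5 - n/5 (y(n) = (10 + n - 2*(-4))/(-1 - 4) = (10 + n + 8)/(-5) = -(18 + n)/5 = -18/5 - n/5)
y(c)*(-5) + N(H) = (-18/5 - ⅕*(-12))*(-5) + 3/2 = (-18/5 + 12/5)*(-5) + 3/2 = -6/5*(-5) + 3/2 = 6 + 3/2 = 15/2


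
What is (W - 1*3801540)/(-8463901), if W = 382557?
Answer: 3418983/8463901 ≈ 0.40395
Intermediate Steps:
(W - 1*3801540)/(-8463901) = (382557 - 1*3801540)/(-8463901) = (382557 - 3801540)*(-1/8463901) = -3418983*(-1/8463901) = 3418983/8463901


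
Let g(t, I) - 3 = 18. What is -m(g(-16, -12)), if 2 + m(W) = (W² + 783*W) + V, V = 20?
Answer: -16902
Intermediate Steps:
g(t, I) = 21 (g(t, I) = 3 + 18 = 21)
m(W) = 18 + W² + 783*W (m(W) = -2 + ((W² + 783*W) + 20) = -2 + (20 + W² + 783*W) = 18 + W² + 783*W)
-m(g(-16, -12)) = -(18 + 21² + 783*21) = -(18 + 441 + 16443) = -1*16902 = -16902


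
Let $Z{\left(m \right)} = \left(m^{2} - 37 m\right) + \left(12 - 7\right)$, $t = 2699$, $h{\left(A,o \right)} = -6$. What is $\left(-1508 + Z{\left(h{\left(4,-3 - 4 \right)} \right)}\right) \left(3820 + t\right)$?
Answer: $-8116155$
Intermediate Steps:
$Z{\left(m \right)} = 5 + m^{2} - 37 m$ ($Z{\left(m \right)} = \left(m^{2} - 37 m\right) + 5 = 5 + m^{2} - 37 m$)
$\left(-1508 + Z{\left(h{\left(4,-3 - 4 \right)} \right)}\right) \left(3820 + t\right) = \left(-1508 + \left(5 + \left(-6\right)^{2} - -222\right)\right) \left(3820 + 2699\right) = \left(-1508 + \left(5 + 36 + 222\right)\right) 6519 = \left(-1508 + 263\right) 6519 = \left(-1245\right) 6519 = -8116155$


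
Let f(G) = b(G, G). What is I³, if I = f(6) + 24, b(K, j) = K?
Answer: 27000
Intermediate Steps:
f(G) = G
I = 30 (I = 6 + 24 = 30)
I³ = 30³ = 27000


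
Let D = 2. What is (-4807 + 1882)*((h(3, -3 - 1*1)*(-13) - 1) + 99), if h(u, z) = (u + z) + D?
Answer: -248625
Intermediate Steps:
h(u, z) = 2 + u + z (h(u, z) = (u + z) + 2 = 2 + u + z)
(-4807 + 1882)*((h(3, -3 - 1*1)*(-13) - 1) + 99) = (-4807 + 1882)*(((2 + 3 + (-3 - 1*1))*(-13) - 1) + 99) = -2925*(((2 + 3 + (-3 - 1))*(-13) - 1) + 99) = -2925*(((2 + 3 - 4)*(-13) - 1) + 99) = -2925*((1*(-13) - 1) + 99) = -2925*((-13 - 1) + 99) = -2925*(-14 + 99) = -2925*85 = -248625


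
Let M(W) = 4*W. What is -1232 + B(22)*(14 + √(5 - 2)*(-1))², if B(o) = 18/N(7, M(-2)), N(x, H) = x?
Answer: -5042/7 - 72*√3 ≈ -844.99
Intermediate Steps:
B(o) = 18/7
-1232 + B(22)*(14 + √(5 - 2)*(-1))² = -1232 + 18*(14 + √(5 - 2)*(-1))²/7 = -1232 + 18*(14 + √3*(-1))²/7 = -1232 + 18*(14 - √3)²/7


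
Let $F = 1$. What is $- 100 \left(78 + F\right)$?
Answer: $-7900$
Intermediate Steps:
$- 100 \left(78 + F\right) = - 100 \left(78 + 1\right) = \left(-100\right) 79 = -7900$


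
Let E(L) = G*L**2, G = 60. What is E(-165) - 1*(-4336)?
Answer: 1637836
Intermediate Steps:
E(L) = 60*L**2
E(-165) - 1*(-4336) = 60*(-165)**2 - 1*(-4336) = 60*27225 + 4336 = 1633500 + 4336 = 1637836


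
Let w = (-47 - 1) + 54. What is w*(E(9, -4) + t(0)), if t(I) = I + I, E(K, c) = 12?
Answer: 72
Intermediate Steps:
t(I) = 2*I
w = 6 (w = -48 + 54 = 6)
w*(E(9, -4) + t(0)) = 6*(12 + 2*0) = 6*(12 + 0) = 6*12 = 72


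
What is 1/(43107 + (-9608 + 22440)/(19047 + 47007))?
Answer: 33027/1423701305 ≈ 2.3198e-5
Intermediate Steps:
1/(43107 + (-9608 + 22440)/(19047 + 47007)) = 1/(43107 + 12832/66054) = 1/(43107 + 12832*(1/66054)) = 1/(43107 + 6416/33027) = 1/(1423701305/33027) = 33027/1423701305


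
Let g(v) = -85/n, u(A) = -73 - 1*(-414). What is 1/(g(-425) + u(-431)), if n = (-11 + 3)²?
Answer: 64/21739 ≈ 0.0029440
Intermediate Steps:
u(A) = 341 (u(A) = -73 + 414 = 341)
n = 64 (n = (-8)² = 64)
g(v) = -85/64
1/(g(-425) + u(-431)) = 1/(-85/64 + 341) = 1/(21739/64) = 64/21739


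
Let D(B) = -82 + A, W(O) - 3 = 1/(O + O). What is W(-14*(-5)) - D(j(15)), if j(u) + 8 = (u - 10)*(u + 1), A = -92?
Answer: 24781/140 ≈ 177.01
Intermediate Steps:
j(u) = -8 + (1 + u)*(-10 + u) (j(u) = -8 + (u - 10)*(u + 1) = -8 + (-10 + u)*(1 + u) = -8 + (1 + u)*(-10 + u))
W(O) = 3 + 1/(2*O) (W(O) = 3 + 1/(O + O) = 3 + 1/(2*O))
D(B) = -174 (D(B) = -82 - 92 = -174)
W(-14*(-5)) - D(j(15)) = (3 + 1/(2*((-14*(-5))))) - 1*(-174) = (3 + (1/2)/70) + 174 = (3 + (1/2)*(1/70)) + 174 = (3 + 1/140) + 174 = 421/140 + 174 = 24781/140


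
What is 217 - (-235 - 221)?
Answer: 673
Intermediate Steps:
217 - (-235 - 221) = 217 - 1*(-456) = 217 + 456 = 673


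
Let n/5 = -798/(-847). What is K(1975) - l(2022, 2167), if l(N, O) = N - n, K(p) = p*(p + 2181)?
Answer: 992936008/121 ≈ 8.2061e+6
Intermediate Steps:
n = 570/121 (n = 5*(-798/(-847)) = 5*(-798*(-1/847)) = 5*(114/121) = 570/121 ≈ 4.7107)
K(p) = p*(2181 + p)
l(N, O) = -570/121 + N (l(N, O) = N - 1*570/121 = N - 570/121 = -570/121 + N)
K(1975) - l(2022, 2167) = 1975*(2181 + 1975) - (-570/121 + 2022) = 1975*4156 - 1*244092/121 = 8208100 - 244092/121 = 992936008/121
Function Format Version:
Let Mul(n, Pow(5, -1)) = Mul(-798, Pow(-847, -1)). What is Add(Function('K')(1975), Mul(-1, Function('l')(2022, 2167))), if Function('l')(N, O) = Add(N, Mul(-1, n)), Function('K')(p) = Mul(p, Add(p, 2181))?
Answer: Rational(992936008, 121) ≈ 8.2061e+6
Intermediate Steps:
n = Rational(570, 121) (n = Mul(5, Mul(-798, Pow(-847, -1))) = Mul(5, Mul(-798, Rational(-1, 847))) = Mul(5, Rational(114, 121)) = Rational(570, 121) ≈ 4.7107)
Function('K')(p) = Mul(p, Add(2181, p))
Function('l')(N, O) = Add(Rational(-570, 121), N) (Function('l')(N, O) = Add(N, Mul(-1, Rational(570, 121))) = Add(N, Rational(-570, 121)) = Add(Rational(-570, 121), N))
Add(Function('K')(1975), Mul(-1, Function('l')(2022, 2167))) = Add(Mul(1975, Add(2181, 1975)), Mul(-1, Add(Rational(-570, 121), 2022))) = Add(Mul(1975, 4156), Mul(-1, Rational(244092, 121))) = Add(8208100, Rational(-244092, 121)) = Rational(992936008, 121)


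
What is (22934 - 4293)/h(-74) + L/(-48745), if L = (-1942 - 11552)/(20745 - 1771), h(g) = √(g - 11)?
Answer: 6747/462443815 - 18641*I*√85/85 ≈ 1.459e-5 - 2021.9*I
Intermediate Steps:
h(g) = √(-11 + g)
L = -6747/9487 (L = -13494/18974 = -13494*1/18974 = -6747/9487 ≈ -0.71118)
(22934 - 4293)/h(-74) + L/(-48745) = (22934 - 4293)/(√(-11 - 74)) - 6747/9487/(-48745) = 18641/(√(-85)) - 6747/9487*(-1/48745) = 18641/((I*√85)) + 6747/462443815 = 18641*(-I*√85/85) + 6747/462443815 = -18641*I*√85/85 + 6747/462443815 = 6747/462443815 - 18641*I*√85/85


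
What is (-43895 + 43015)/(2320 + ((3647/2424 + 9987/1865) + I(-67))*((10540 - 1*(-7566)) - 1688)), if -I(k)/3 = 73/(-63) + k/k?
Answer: -4641313600/647449160403 ≈ -0.0071686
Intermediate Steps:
I(k) = 10/21 (I(k) = -3*(73/(-63) + k/k) = -3*(73*(-1/63) + 1) = -3*(-73/63 + 1) = -3*(-10/63) = 10/21)
(-43895 + 43015)/(2320 + ((3647/2424 + 9987/1865) + I(-67))*((10540 - 1*(-7566)) - 1688)) = (-43895 + 43015)/(2320 + ((3647/2424 + 9987/1865) + 10/21)*((10540 - 1*(-7566)) - 1688)) = -880/(2320 + ((3647*(1/2424) + 9987*(1/1865)) + 10/21)*((10540 + 7566) - 1688)) = -880/(2320 + ((3647/2424 + 9987/1865) + 10/21)*(18106 - 1688)) = -880/(2320 + (31010143/4520760 + 10/21)*16418) = -880/(2320 + (77380067/10548440)*16418) = -880/(2320 + 635212970003/5274220) = -880/647449160403/5274220 = -880*5274220/647449160403 = -4641313600/647449160403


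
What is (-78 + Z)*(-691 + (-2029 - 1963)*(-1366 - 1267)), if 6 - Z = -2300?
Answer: 23416825860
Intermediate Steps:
Z = 2306 (Z = 6 - 1*(-2300) = 6 + 2300 = 2306)
(-78 + Z)*(-691 + (-2029 - 1963)*(-1366 - 1267)) = (-78 + 2306)*(-691 + (-2029 - 1963)*(-1366 - 1267)) = 2228*(-691 - 3992*(-2633)) = 2228*(-691 + 10510936) = 2228*10510245 = 23416825860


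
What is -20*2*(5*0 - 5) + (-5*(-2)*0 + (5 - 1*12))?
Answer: 193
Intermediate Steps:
-20*2*(5*0 - 5) + (-5*(-2)*0 + (5 - 1*12)) = -20*2*(0 - 5) + (10*0 + (5 - 12)) = -20*2*(-5) + (0 - 7) = -(-200) - 7 = -20*(-10) - 7 = 200 - 7 = 193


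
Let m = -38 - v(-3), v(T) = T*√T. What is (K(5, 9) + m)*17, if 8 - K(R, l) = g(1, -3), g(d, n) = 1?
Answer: -527 + 51*I*√3 ≈ -527.0 + 88.335*I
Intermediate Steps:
v(T) = T^(3/2)
K(R, l) = 7 (K(R, l) = 8 - 1*1 = 8 - 1 = 7)
m = -38 + 3*I*√3 (m = -38 - (-3)^(3/2) = -38 - (-3)*I*√3 = -38 + 3*I*√3 ≈ -38.0 + 5.1962*I)
(K(5, 9) + m)*17 = (7 + (-38 + 3*I*√3))*17 = (-31 + 3*I*√3)*17 = -527 + 51*I*√3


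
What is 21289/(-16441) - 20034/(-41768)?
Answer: -279909979/343353844 ≈ -0.81522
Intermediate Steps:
21289/(-16441) - 20034/(-41768) = 21289*(-1/16441) - 20034*(-1/41768) = -21289/16441 + 10017/20884 = -279909979/343353844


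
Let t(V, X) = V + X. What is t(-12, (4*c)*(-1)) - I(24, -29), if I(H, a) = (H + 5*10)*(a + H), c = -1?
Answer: 362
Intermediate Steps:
I(H, a) = (50 + H)*(H + a) (I(H, a) = (H + 50)*(H + a) = (50 + H)*(H + a))
t(-12, (4*c)*(-1)) - I(24, -29) = (-12 + (4*(-1))*(-1)) - (24² + 50*24 + 50*(-29) + 24*(-29)) = (-12 - 4*(-1)) - (576 + 1200 - 1450 - 696) = (-12 + 4) - 1*(-370) = -8 + 370 = 362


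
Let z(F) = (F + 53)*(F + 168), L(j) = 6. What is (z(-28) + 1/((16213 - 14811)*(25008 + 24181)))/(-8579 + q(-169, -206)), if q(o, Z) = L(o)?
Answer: -241370423001/591219610394 ≈ -0.40826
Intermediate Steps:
z(F) = (53 + F)*(168 + F)
q(o, Z) = 6
(z(-28) + 1/((16213 - 14811)*(25008 + 24181)))/(-8579 + q(-169, -206)) = ((8904 + (-28)² + 221*(-28)) + 1/((16213 - 14811)*(25008 + 24181)))/(-8579 + 6) = ((8904 + 784 - 6188) + 1/(1402*49189))/(-8573) = (3500 + 1/68962978)*(-1/8573) = (241370423001/68962978)*(-1/8573) = -241370423001/591219610394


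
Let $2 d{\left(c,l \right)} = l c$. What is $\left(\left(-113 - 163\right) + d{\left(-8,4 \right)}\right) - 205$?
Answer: $-497$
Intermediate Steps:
$d{\left(c,l \right)} = \frac{c l}{2}$ ($d{\left(c,l \right)} = \frac{l c}{2} = \frac{c l}{2}$)
$\left(\left(-113 - 163\right) + d{\left(-8,4 \right)}\right) - 205 = \left(\left(-113 - 163\right) + \frac{1}{2} \left(-8\right) 4\right) - 205 = \left(\left(-113 - 163\right) - 16\right) - 205 = \left(-276 - 16\right) - 205 = -292 - 205 = -497$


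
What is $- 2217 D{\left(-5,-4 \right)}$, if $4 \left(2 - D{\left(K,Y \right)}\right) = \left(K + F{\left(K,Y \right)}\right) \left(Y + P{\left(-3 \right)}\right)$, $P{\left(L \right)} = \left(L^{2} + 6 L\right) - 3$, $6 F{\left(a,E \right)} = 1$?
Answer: $38428$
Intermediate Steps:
$F{\left(a,E \right)} = \frac{1}{6}$ ($F{\left(a,E \right)} = \frac{1}{6} \cdot 1 = \frac{1}{6}$)
$P{\left(L \right)} = -3 + L^{2} + 6 L$
$D{\left(K,Y \right)} = 2 - \frac{\left(-12 + Y\right) \left(\frac{1}{6} + K\right)}{4}$ ($D{\left(K,Y \right)} = 2 - \frac{\left(K + \frac{1}{6}\right) \left(Y + \left(-3 + \left(-3\right)^{2} + 6 \left(-3\right)\right)\right)}{4} = 2 - \frac{\left(\frac{1}{6} + K\right) \left(Y - 12\right)}{4} = 2 - \frac{\left(\frac{1}{6} + K\right) \left(-12 + Y\right)}{4} = 2 - \frac{\left(-12 + Y\right) \left(\frac{1}{6} + K\right)}{4}$)
$- 2217 D{\left(-5,-4 \right)} = - 2217 \left(\frac{5}{2} + 3 \left(-5\right) - - \frac{1}{6} - \left(- \frac{5}{4}\right) \left(-4\right)\right) = - 2217 \left(\frac{5}{2} - 15 + \frac{1}{6} - 5\right) = \left(-2217\right) \left(- \frac{52}{3}\right) = 38428$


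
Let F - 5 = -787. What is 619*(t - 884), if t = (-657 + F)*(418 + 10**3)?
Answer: -1263617934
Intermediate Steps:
F = -782 (F = 5 - 787 = -782)
t = -2040502 (t = (-657 - 782)*(418 + 10**3) = -1439*(418 + 1000) = -1439*1418 = -2040502)
619*(t - 884) = 619*(-2040502 - 884) = 619*(-2041386) = -1263617934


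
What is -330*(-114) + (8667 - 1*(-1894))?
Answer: 48181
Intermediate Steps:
-330*(-114) + (8667 - 1*(-1894)) = 37620 + (8667 + 1894) = 37620 + 10561 = 48181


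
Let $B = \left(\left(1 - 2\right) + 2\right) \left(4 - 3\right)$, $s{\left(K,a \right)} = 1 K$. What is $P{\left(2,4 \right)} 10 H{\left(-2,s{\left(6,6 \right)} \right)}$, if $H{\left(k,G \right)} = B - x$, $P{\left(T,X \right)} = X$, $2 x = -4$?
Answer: $120$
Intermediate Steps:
$s{\left(K,a \right)} = K$
$x = -2$ ($x = \frac{1}{2} \left(-4\right) = -2$)
$B = 1$ ($B = \left(-1 + 2\right) 1 = 1 \cdot 1 = 1$)
$H{\left(k,G \right)} = 3$ ($H{\left(k,G \right)} = 1 - -2 = 1 + 2 = 3$)
$P{\left(2,4 \right)} 10 H{\left(-2,s{\left(6,6 \right)} \right)} = 4 \cdot 10 \cdot 3 = 40 \cdot 3 = 120$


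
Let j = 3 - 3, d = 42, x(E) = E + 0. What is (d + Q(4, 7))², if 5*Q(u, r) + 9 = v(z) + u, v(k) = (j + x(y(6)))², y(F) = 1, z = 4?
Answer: 42436/25 ≈ 1697.4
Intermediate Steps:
x(E) = E
j = 0
v(k) = 1 (v(k) = (0 + 1)² = 1² = 1)
Q(u, r) = -8/5 + u/5 (Q(u, r) = -9/5 + (1 + u)/5 = -9/5 + (⅕ + u/5) = -8/5 + u/5)
(d + Q(4, 7))² = (42 + (-8/5 + (⅕)*4))² = (42 + (-8/5 + ⅘))² = (42 - ⅘)² = (206/5)² = 42436/25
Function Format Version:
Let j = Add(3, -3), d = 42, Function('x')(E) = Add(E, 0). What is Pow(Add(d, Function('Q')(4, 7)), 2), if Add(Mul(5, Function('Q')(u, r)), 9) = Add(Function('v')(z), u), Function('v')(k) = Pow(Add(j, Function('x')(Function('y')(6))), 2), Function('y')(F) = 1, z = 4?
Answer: Rational(42436, 25) ≈ 1697.4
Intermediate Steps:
Function('x')(E) = E
j = 0
Function('v')(k) = 1 (Function('v')(k) = Pow(Add(0, 1), 2) = Pow(1, 2) = 1)
Function('Q')(u, r) = Add(Rational(-8, 5), Mul(Rational(1, 5), u)) (Function('Q')(u, r) = Add(Rational(-9, 5), Mul(Rational(1, 5), Add(1, u))) = Add(Rational(-9, 5), Add(Rational(1, 5), Mul(Rational(1, 5), u))) = Add(Rational(-8, 5), Mul(Rational(1, 5), u)))
Pow(Add(d, Function('Q')(4, 7)), 2) = Pow(Add(42, Add(Rational(-8, 5), Mul(Rational(1, 5), 4))), 2) = Pow(Add(42, Add(Rational(-8, 5), Rational(4, 5))), 2) = Pow(Add(42, Rational(-4, 5)), 2) = Pow(Rational(206, 5), 2) = Rational(42436, 25)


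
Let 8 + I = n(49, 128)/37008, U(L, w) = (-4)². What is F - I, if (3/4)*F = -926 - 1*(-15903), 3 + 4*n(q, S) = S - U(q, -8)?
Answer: 2957284499/148032 ≈ 19977.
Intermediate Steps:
U(L, w) = 16
n(q, S) = -19/4 + S/4 (n(q, S) = -¾ + (S - 1*16)/4 = -¾ + (S - 16)/4 = -¾ + (-16 + S)/4 = -¾ + (-4 + S/4) = -19/4 + S/4)
I = -1184147/148032 (I = -8 + (-19/4 + (¼)*128)/37008 = -8 + (-19/4 + 32)*(1/37008) = -8 + (109/4)*(1/37008) = -8 + 109/148032 = -1184147/148032 ≈ -7.9993)
F = 59908/3 (F = 4*(-926 - 1*(-15903))/3 = 4*(-926 + 15903)/3 = (4/3)*14977 = 59908/3 ≈ 19969.)
F - I = 59908/3 - 1*(-1184147/148032) = 59908/3 + 1184147/148032 = 2957284499/148032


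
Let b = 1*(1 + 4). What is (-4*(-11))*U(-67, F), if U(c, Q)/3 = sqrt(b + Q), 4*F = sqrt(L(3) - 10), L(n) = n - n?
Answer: 66*sqrt(20 + I*sqrt(10)) ≈ 296.08 + 23.262*I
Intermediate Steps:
L(n) = 0
F = I*sqrt(10)/4 (F = sqrt(0 - 10)/4 = sqrt(-10)/4 = (I*sqrt(10))/4 = I*sqrt(10)/4 ≈ 0.79057*I)
b = 5 (b = 1*5 = 5)
U(c, Q) = 3*sqrt(5 + Q)
(-4*(-11))*U(-67, F) = (-4*(-11))*(3*sqrt(5 + I*sqrt(10)/4)) = 44*(3*sqrt(5 + I*sqrt(10)/4)) = 132*sqrt(5 + I*sqrt(10)/4)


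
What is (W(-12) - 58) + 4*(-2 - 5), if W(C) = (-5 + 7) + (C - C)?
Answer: -84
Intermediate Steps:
W(C) = 2 (W(C) = 2 + 0 = 2)
(W(-12) - 58) + 4*(-2 - 5) = (2 - 58) + 4*(-2 - 5) = -56 + 4*(-7) = -56 - 28 = -84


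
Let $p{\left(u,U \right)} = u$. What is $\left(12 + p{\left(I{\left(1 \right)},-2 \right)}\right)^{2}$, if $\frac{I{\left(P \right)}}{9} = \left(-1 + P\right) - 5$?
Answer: $1089$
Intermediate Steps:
$I{\left(P \right)} = -54 + 9 P$ ($I{\left(P \right)} = 9 \left(\left(-1 + P\right) - 5\right) = 9 \left(-6 + P\right) = -54 + 9 P$)
$\left(12 + p{\left(I{\left(1 \right)},-2 \right)}\right)^{2} = \left(12 + \left(-54 + 9 \cdot 1\right)\right)^{2} = \left(12 + \left(-54 + 9\right)\right)^{2} = \left(12 - 45\right)^{2} = \left(-33\right)^{2} = 1089$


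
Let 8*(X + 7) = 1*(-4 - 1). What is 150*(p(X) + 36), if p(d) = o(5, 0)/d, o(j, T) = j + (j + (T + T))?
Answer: 317400/61 ≈ 5203.3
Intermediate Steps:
X = -61/8 (X = -7 + (1*(-4 - 1))/8 = -7 + (1*(-5))/8 = -7 + (⅛)*(-5) = -7 - 5/8 = -61/8 ≈ -7.6250)
o(j, T) = 2*T + 2*j (o(j, T) = j + (j + 2*T) = 2*T + 2*j)
p(d) = 10/d (p(d) = (2*0 + 2*5)/d = (0 + 10)/d = 10/d)
150*(p(X) + 36) = 150*(10/(-61/8) + 36) = 150*(10*(-8/61) + 36) = 150*(-80/61 + 36) = 150*(2116/61) = 317400/61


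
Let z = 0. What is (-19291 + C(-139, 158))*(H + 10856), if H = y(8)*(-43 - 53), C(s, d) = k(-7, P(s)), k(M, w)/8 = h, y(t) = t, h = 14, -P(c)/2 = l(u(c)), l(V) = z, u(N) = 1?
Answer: -193477752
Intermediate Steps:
l(V) = 0
P(c) = 0 (P(c) = -2*0 = 0)
k(M, w) = 112 (k(M, w) = 8*14 = 112)
C(s, d) = 112
H = -768 (H = 8*(-43 - 53) = 8*(-96) = -768)
(-19291 + C(-139, 158))*(H + 10856) = (-19291 + 112)*(-768 + 10856) = -19179*10088 = -193477752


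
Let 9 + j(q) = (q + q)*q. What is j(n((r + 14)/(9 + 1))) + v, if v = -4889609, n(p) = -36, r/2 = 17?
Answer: -4887026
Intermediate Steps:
r = 34 (r = 2*17 = 34)
j(q) = -9 + 2*q**2 (j(q) = -9 + (q + q)*q = -9 + (2*q)*q = -9 + 2*q**2)
j(n((r + 14)/(9 + 1))) + v = (-9 + 2*(-36)**2) - 4889609 = (-9 + 2*1296) - 4889609 = (-9 + 2592) - 4889609 = 2583 - 4889609 = -4887026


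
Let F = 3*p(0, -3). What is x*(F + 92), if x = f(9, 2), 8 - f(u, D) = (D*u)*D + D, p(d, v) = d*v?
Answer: -2760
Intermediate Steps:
f(u, D) = 8 - D - u*D² (f(u, D) = 8 - ((D*u)*D + D) = 8 - (u*D² + D) = 8 - (D + u*D²) = 8 + (-D - u*D²) = 8 - D - u*D²)
x = -30 (x = 8 - 1*2 - 1*9*2² = 8 - 2 - 1*9*4 = 8 - 2 - 36 = -30)
F = 0 (F = 3*(0*(-3)) = 3*0 = 0)
x*(F + 92) = -30*(0 + 92) = -30*92 = -2760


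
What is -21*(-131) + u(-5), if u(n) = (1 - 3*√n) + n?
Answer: 2747 - 3*I*√5 ≈ 2747.0 - 6.7082*I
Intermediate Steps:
u(n) = 1 + n - 3*√n
-21*(-131) + u(-5) = -21*(-131) + (1 - 5 - 3*I*√5) = 2751 + (1 - 5 - 3*I*√5) = 2751 + (-4 - 3*I*√5) = 2747 - 3*I*√5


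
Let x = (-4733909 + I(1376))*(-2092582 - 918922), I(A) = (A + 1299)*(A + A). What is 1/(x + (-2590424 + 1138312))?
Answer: -1/7913303409376 ≈ -1.2637e-13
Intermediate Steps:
I(A) = 2*A*(1299 + A) (I(A) = (1299 + A)*(2*A) = 2*A*(1299 + A))
x = -7913301957264 (x = (-4733909 + 2*1376*(1299 + 1376))*(-2092582 - 918922) = (-4733909 + 2*1376*2675)*(-3011504) = (-4733909 + 7361600)*(-3011504) = 2627691*(-3011504) = -7913301957264)
1/(x + (-2590424 + 1138312)) = 1/(-7913301957264 + (-2590424 + 1138312)) = 1/(-7913301957264 - 1452112) = 1/(-7913303409376) = -1/7913303409376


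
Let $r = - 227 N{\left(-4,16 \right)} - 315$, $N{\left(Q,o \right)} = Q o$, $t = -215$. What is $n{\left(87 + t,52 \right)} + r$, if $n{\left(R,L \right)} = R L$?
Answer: $7557$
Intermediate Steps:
$r = 14213$ ($r = - 227 \left(\left(-4\right) 16\right) - 315 = \left(-227\right) \left(-64\right) - 315 = 14528 - 315 = 14213$)
$n{\left(R,L \right)} = L R$
$n{\left(87 + t,52 \right)} + r = 52 \left(87 - 215\right) + 14213 = 52 \left(-128\right) + 14213 = -6656 + 14213 = 7557$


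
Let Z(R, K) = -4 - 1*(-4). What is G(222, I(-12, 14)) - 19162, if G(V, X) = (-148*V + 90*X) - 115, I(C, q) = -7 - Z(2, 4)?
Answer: -52763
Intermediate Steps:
Z(R, K) = 0 (Z(R, K) = -4 + 4 = 0)
I(C, q) = -7 (I(C, q) = -7 - 1*0 = -7 + 0 = -7)
G(V, X) = -115 - 148*V + 90*X
G(222, I(-12, 14)) - 19162 = (-115 - 148*222 + 90*(-7)) - 19162 = (-115 - 32856 - 630) - 19162 = -33601 - 19162 = -52763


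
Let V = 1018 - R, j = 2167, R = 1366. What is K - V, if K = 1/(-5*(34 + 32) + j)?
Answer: 639277/1837 ≈ 348.00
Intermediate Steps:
V = -348 (V = 1018 - 1*1366 = 1018 - 1366 = -348)
K = 1/1837 (K = 1/(-5*(34 + 32) + 2167) = 1/(-5*66 + 2167) = 1/(-330 + 2167) = 1/1837 ≈ 0.00054437)
K - V = 1/1837 - 1*(-348) = 1/1837 + 348 = 639277/1837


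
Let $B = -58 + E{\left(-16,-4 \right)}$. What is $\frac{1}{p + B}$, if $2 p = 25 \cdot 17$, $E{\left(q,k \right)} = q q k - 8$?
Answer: $- \frac{2}{1755} \approx -0.0011396$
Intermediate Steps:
$E{\left(q,k \right)} = -8 + k q^{2}$ ($E{\left(q,k \right)} = q^{2} k - 8 = k q^{2} - 8 = -8 + k q^{2}$)
$p = \frac{425}{2}$ ($p = \frac{25 \cdot 17}{2} = \frac{1}{2} \cdot 425 = \frac{425}{2} \approx 212.5$)
$B = -1090$ ($B = -58 - \left(8 + 4 \left(-16\right)^{2}\right) = -58 - 1032 = -1090$)
$\frac{1}{p + B} = \frac{1}{\frac{425}{2} - 1090} = \frac{1}{- \frac{1755}{2}} = - \frac{2}{1755}$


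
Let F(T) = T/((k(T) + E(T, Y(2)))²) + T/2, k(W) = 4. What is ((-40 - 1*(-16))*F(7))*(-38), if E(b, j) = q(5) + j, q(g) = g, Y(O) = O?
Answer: 392616/121 ≈ 3244.8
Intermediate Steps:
E(b, j) = 5 + j
F(T) = 123*T/242 (F(T) = T/((4 + (5 + 2))²) + T/2 = T/((4 + 7)²) + T*(½) = T/(11²) + T/2 = T/121 + T/2 = 123*T/242)
((-40 - 1*(-16))*F(7))*(-38) = ((-40 - 1*(-16))*((123/242)*7))*(-38) = ((-40 + 16)*(861/242))*(-38) = -24*861/242*(-38) = -10332/121*(-38) = 392616/121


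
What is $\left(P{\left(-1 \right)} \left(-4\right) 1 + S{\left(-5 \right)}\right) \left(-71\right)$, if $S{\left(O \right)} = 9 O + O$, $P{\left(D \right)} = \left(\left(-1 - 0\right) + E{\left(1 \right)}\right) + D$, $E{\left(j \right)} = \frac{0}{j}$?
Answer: $2982$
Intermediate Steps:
$E{\left(j \right)} = 0$
$P{\left(D \right)} = -1 + D$ ($P{\left(D \right)} = \left(\left(-1 - 0\right) + 0\right) + D = \left(\left(-1 + 0\right) + 0\right) + D = \left(-1 + 0\right) + D = -1 + D$)
$S{\left(O \right)} = 10 O$
$\left(P{\left(-1 \right)} \left(-4\right) 1 + S{\left(-5 \right)}\right) \left(-71\right) = \left(\left(-1 - 1\right) \left(-4\right) 1 + 10 \left(-5\right)\right) \left(-71\right) = \left(\left(-2\right) \left(-4\right) 1 - 50\right) \left(-71\right) = \left(8 \cdot 1 - 50\right) \left(-71\right) = \left(8 - 50\right) \left(-71\right) = \left(-42\right) \left(-71\right) = 2982$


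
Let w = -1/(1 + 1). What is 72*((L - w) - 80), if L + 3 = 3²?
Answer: -5292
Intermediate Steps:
w = -½ (w = -1/2 = -1*½ = -½ ≈ -0.50000)
L = 6 (L = -3 + 3² = -3 + 9 = 6)
72*((L - w) - 80) = 72*((6 - 1*(-½)) - 80) = 72*((6 + ½) - 80) = 72*(13/2 - 80) = 72*(-147/2) = -5292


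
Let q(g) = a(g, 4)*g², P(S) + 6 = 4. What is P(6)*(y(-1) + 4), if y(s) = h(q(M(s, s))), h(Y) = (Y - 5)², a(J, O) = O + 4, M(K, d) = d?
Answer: -26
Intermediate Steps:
a(J, O) = 4 + O
P(S) = -2 (P(S) = -6 + 4 = -2)
q(g) = 8*g² (q(g) = (4 + 4)*g² = 8*g²)
h(Y) = (-5 + Y)²
y(s) = (-5 + 8*s²)²
P(6)*(y(-1) + 4) = -2*((-5 + 8*(-1)²)² + 4) = -2*((-5 + 8*1)² + 4) = -2*((-5 + 8)² + 4) = -2*(3² + 4) = -2*(9 + 4) = -2*13 = -26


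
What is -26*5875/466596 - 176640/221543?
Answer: -4471546565/3975810678 ≈ -1.1247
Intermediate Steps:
-26*5875/466596 - 176640/221543 = -152750*1/466596 - 176640*1/221543 = -5875/17946 - 176640/221543 = -4471546565/3975810678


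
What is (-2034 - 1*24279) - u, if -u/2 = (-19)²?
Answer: -25591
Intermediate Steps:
u = -722 (u = -2*(-19)² = -2*361 = -722)
(-2034 - 1*24279) - u = (-2034 - 1*24279) - 1*(-722) = (-2034 - 24279) + 722 = -26313 + 722 = -25591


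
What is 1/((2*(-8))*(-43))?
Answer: 1/688 ≈ 0.0014535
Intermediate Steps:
1/((2*(-8))*(-43)) = 1/(-16*(-43)) = 1/688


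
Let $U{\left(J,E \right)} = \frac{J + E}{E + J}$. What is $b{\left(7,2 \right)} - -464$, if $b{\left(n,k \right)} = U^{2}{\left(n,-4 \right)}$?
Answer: $465$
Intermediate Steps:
$U{\left(J,E \right)} = 1$ ($U{\left(J,E \right)} = \frac{E + J}{E + J} = 1$)
$b{\left(n,k \right)} = 1$ ($b{\left(n,k \right)} = 1^{2} = 1$)
$b{\left(7,2 \right)} - -464 = 1 - -464 = 1 + 464 = 465$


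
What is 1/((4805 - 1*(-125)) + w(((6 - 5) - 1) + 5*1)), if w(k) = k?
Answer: 1/4935 ≈ 0.00020263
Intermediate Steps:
1/((4805 - 1*(-125)) + w(((6 - 5) - 1) + 5*1)) = 1/((4805 - 1*(-125)) + (((6 - 5) - 1) + 5*1)) = 1/((4805 + 125) + ((1 - 1) + 5)) = 1/(4930 + (0 + 5)) = 1/(4930 + 5) = 1/4935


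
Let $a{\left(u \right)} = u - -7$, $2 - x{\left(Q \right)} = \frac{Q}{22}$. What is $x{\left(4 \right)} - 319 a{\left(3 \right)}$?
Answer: $- \frac{35070}{11} \approx -3188.2$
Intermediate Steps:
$x{\left(Q \right)} = 2 - \frac{Q}{22}$
$a{\left(u \right)} = 7 + u$ ($a{\left(u \right)} = u + 7 = 7 + u$)
$x{\left(4 \right)} - 319 a{\left(3 \right)} = \left(2 - \frac{2}{11}\right) - 319 \left(7 + 3\right) = \left(2 - \frac{2}{11}\right) - 3190 = \frac{20}{11} - 3190 = - \frac{35070}{11}$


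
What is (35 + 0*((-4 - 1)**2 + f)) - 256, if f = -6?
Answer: -221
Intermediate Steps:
(35 + 0*((-4 - 1)**2 + f)) - 256 = (35 + 0*((-4 - 1)**2 - 6)) - 256 = (35 + 0*((-5)**2 - 6)) - 256 = (35 + 0*(25 - 6)) - 256 = (35 + 0*19) - 256 = (35 + 0) - 256 = 35 - 256 = -221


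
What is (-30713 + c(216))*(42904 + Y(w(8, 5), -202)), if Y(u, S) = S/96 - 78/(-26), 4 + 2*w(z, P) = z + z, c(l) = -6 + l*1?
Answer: -62818945805/48 ≈ -1.3087e+9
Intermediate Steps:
c(l) = -6 + l
w(z, P) = -2 + z (w(z, P) = -2 + (z + z)/2 = -2 + (2*z)/2 = -2 + z)
Y(u, S) = 3 + S/96 (Y(u, S) = S*(1/96) - 78*(-1/26) = S/96 + 3 = 3 + S/96)
(-30713 + c(216))*(42904 + Y(w(8, 5), -202)) = (-30713 + (-6 + 216))*(42904 + (3 + (1/96)*(-202))) = (-30713 + 210)*(42904 + (3 - 101/48)) = -30503*(42904 + 43/48) = -30503*2059435/48 = -62818945805/48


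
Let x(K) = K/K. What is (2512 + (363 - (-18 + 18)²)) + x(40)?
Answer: 2876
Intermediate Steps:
x(K) = 1
(2512 + (363 - (-18 + 18)²)) + x(40) = (2512 + (363 - (-18 + 18)²)) + 1 = (2512 + (363 - 1*0²)) + 1 = (2512 + (363 - 1*0)) + 1 = (2512 + (363 + 0)) + 1 = (2512 + 363) + 1 = 2875 + 1 = 2876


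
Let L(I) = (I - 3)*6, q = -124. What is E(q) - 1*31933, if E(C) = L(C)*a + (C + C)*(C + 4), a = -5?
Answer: 1637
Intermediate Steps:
L(I) = -18 + 6*I (L(I) = (-3 + I)*6 = -18 + 6*I)
E(C) = 90 - 30*C + 2*C*(4 + C) (E(C) = (-18 + 6*C)*(-5) + (C + C)*(C + 4) = (90 - 30*C) + (2*C)*(4 + C) = (90 - 30*C) + 2*C*(4 + C) = 90 - 30*C + 2*C*(4 + C))
E(q) - 1*31933 = (90 - 22*(-124) + 2*(-124)²) - 1*31933 = (90 + 2728 + 2*15376) - 31933 = (90 + 2728 + 30752) - 31933 = 33570 - 31933 = 1637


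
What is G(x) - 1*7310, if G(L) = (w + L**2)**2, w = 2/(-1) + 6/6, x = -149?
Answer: 492832690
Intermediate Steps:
w = -1 (w = 2*(-1) + 6*(1/6) = -2 + 1 = -1)
G(L) = (-1 + L**2)**2
G(x) - 1*7310 = (-1 + (-149)**2)**2 - 1*7310 = (-1 + 22201)**2 - 7310 = 22200**2 - 7310 = 492840000 - 7310 = 492832690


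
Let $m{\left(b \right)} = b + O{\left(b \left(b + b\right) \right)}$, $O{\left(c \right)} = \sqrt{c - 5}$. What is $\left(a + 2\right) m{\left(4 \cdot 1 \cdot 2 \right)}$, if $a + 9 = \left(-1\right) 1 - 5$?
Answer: $-104 - 13 \sqrt{123} \approx -248.18$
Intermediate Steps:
$a = -15$ ($a = -9 - 6 = -15$)
$O{\left(c \right)} = \sqrt{-5 + c}$
$m{\left(b \right)} = b + \sqrt{-5 + 2 b^{2}}$ ($m{\left(b \right)} = b + \sqrt{-5 + b \left(b + b\right)} = b + \sqrt{-5 + b 2 b} = b + \sqrt{-5 + 2 b^{2}}$)
$\left(a + 2\right) m{\left(4 \cdot 1 \cdot 2 \right)} = \left(-15 + 2\right) \left(4 \cdot 1 \cdot 2 + \sqrt{-5 + 2 \left(4 \cdot 1 \cdot 2\right)^{2}}\right) = - 13 \left(4 \cdot 2 + \sqrt{-5 + 2 \left(4 \cdot 2\right)^{2}}\right) = - 13 \left(8 + \sqrt{-5 + 2 \cdot 8^{2}}\right) = - 13 \left(8 + \sqrt{-5 + 2 \cdot 64}\right) = - 13 \left(8 + \sqrt{-5 + 128}\right) = - 13 \left(8 + \sqrt{123}\right) = -104 - 13 \sqrt{123}$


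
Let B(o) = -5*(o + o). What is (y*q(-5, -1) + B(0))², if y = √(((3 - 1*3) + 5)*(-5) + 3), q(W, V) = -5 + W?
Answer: -2200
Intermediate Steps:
B(o) = -10*o
y = I*√22 (y = √(((3 - 3) + 5)*(-5) + 3) = √((0 + 5)*(-5) + 3) = √(5*(-5) + 3) = √(-25 + 3) = √(-22) = I*√22 ≈ 4.6904*I)
(y*q(-5, -1) + B(0))² = ((I*√22)*(-5 - 5) - 10*0)² = ((I*√22)*(-10) + 0)² = (-10*I*√22 + 0)² = (-10*I*√22)² = -2200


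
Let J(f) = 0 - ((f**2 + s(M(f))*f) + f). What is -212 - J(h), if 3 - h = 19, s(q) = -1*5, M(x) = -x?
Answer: 108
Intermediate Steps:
s(q) = -5
h = -16 (h = 3 - 1*19 = 3 - 19 = -16)
J(f) = -f**2 + 4*f (J(f) = 0 - ((f**2 - 5*f) + f) = 0 - (f**2 - 4*f) = 0 + (-f**2 + 4*f) = -f**2 + 4*f)
-212 - J(h) = -212 - (-16)*(4 - 1*(-16)) = -212 - (-16)*(4 + 16) = -212 - (-16)*20 = -212 - 1*(-320) = -212 + 320 = 108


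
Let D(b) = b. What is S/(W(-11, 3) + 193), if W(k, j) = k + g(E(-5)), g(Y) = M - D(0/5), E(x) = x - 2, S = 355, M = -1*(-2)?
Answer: 355/184 ≈ 1.9293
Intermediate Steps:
M = 2
E(x) = -2 + x
g(Y) = 2 (g(Y) = 2 - 0/5 = 2 - 1*0 = 2 + 0 = 2)
W(k, j) = 2 + k (W(k, j) = k + 2 = 2 + k)
S/(W(-11, 3) + 193) = 355/((2 - 11) + 193) = 355/(-9 + 193) = 355/184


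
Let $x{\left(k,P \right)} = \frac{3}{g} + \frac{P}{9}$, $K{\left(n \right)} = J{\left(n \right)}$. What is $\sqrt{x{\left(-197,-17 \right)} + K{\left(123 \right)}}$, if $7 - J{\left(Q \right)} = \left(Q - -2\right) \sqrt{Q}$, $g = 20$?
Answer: $\frac{\sqrt{4735 - 112500 \sqrt{123}}}{30} \approx 37.163 i$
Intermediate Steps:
$J{\left(Q \right)} = 7 - \sqrt{Q} \left(2 + Q\right)$ ($J{\left(Q \right)} = 7 - \left(Q - -2\right) \sqrt{Q} = 7 - \left(Q + 2\right) \sqrt{Q} = 7 - \left(2 + Q\right) \sqrt{Q} = 7 - \sqrt{Q} \left(2 + Q\right)$)
$K{\left(n \right)} = 7 - n^{\frac{3}{2}} - 2 \sqrt{n}$
$x{\left(k,P \right)} = \frac{3}{20} + \frac{P}{9}$
$\sqrt{x{\left(-197,-17 \right)} + K{\left(123 \right)}} = \sqrt{\left(\frac{3}{20} + \frac{1}{9} \left(-17\right)\right) - \left(-7 + 123^{\frac{3}{2}} + 2 \sqrt{123}\right)} = \sqrt{\left(\frac{3}{20} - \frac{17}{9}\right) - \left(-7 + 125 \sqrt{123}\right)} = \sqrt{- \frac{313}{180} - \left(-7 + 125 \sqrt{123}\right)} = \sqrt{- \frac{313}{180} + \left(7 - 125 \sqrt{123}\right)} = \sqrt{\frac{947}{180} - 125 \sqrt{123}}$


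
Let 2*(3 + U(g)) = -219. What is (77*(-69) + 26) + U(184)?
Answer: -10799/2 ≈ -5399.5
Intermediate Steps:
U(g) = -225/2 (U(g) = -3 + (1/2)*(-219) = -3 - 219/2 = -225/2)
(77*(-69) + 26) + U(184) = (77*(-69) + 26) - 225/2 = (-5313 + 26) - 225/2 = -5287 - 225/2 = -10799/2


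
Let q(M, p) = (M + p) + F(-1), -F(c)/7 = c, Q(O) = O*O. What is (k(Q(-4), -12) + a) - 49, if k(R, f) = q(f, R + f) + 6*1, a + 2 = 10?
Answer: -36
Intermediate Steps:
a = 8 (a = -2 + 10 = 8)
Q(O) = O**2
F(c) = -7*c
q(M, p) = 7 + M + p (q(M, p) = (M + p) - 7*(-1) = (M + p) + 7 = 7 + M + p)
k(R, f) = 13 + R + 2*f (k(R, f) = (7 + f + (R + f)) + 6*1 = (7 + R + 2*f) + 6 = 13 + R + 2*f)
(k(Q(-4), -12) + a) - 49 = ((13 + (-4)**2 + 2*(-12)) + 8) - 49 = ((13 + 16 - 24) + 8) - 49 = (5 + 8) - 49 = 13 - 49 = -36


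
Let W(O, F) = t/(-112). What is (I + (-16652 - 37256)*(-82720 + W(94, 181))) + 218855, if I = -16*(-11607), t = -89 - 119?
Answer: 31217019485/7 ≈ 4.4596e+9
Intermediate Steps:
t = -208
I = 185712
W(O, F) = 13/7 (W(O, F) = -208/(-112) = -208*(-1/112) = 13/7)
(I + (-16652 - 37256)*(-82720 + W(94, 181))) + 218855 = (185712 + (-16652 - 37256)*(-82720 + 13/7)) + 218855 = (185712 - 53908*(-579027/7)) + 218855 = (185712 + 31214187516/7) + 218855 = 31215487500/7 + 218855 = 31217019485/7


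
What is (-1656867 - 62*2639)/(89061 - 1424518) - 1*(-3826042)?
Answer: 5109516391679/1335457 ≈ 3.8260e+6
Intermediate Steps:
(-1656867 - 62*2639)/(89061 - 1424518) - 1*(-3826042) = (-1656867 - 163618)/(-1335457) + 3826042 = -1820485*(-1/1335457) + 3826042 = 1820485/1335457 + 3826042 = 5109516391679/1335457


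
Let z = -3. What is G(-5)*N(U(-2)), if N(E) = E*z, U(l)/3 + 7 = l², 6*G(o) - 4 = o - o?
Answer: 18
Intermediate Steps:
G(o) = ⅔ (G(o) = ⅔ + (o - o)/6 = ⅔ + (⅙)*0 = ⅔ + 0 = ⅔)
U(l) = -21 + 3*l²
N(E) = -3*E (N(E) = E*(-3) = -3*E)
G(-5)*N(U(-2)) = 2*(-3*(-21 + 3*(-2)²))/3 = 2*(-3*(-21 + 3*4))/3 = 2*(-3*(-21 + 12))/3 = 2*(-3*(-9))/3 = (⅔)*27 = 18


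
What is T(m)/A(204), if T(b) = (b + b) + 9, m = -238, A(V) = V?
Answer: -467/204 ≈ -2.2892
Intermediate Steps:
T(b) = 9 + 2*b (T(b) = 2*b + 9 = 9 + 2*b)
T(m)/A(204) = (9 + 2*(-238))/204 = (9 - 476)*(1/204) = -467*1/204 = -467/204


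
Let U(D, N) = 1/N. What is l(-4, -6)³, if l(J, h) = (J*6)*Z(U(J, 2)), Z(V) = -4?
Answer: 884736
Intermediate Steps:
l(J, h) = -24*J (l(J, h) = (J*6)*(-4) = (6*J)*(-4) = -24*J)
l(-4, -6)³ = (-24*(-4))³ = 96³ = 884736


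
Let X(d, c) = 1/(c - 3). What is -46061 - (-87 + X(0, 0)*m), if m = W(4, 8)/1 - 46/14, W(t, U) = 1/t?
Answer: -3861901/84 ≈ -45975.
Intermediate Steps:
X(d, c) = 1/(-3 + c)
m = -85/28 (m = 1/(4*1) - 46/14 = (1/4)*1 - 46*1/14 = 1/4 - 23/7 = -85/28 ≈ -3.0357)
-46061 - (-87 + X(0, 0)*m) = -46061 - (-87 - 85/28/(-3 + 0)) = -46061 - (-87 - 85/28/(-3)) = -46061 - (-87 - 1/3*(-85/28)) = -46061 - (-87 + 85/84) = -46061 - 1*(-7223/84) = -46061 + 7223/84 = -3861901/84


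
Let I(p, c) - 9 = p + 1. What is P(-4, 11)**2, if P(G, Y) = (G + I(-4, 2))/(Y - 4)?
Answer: 4/49 ≈ 0.081633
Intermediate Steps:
I(p, c) = 10 + p (I(p, c) = 9 + (p + 1) = 9 + (1 + p) = 10 + p)
P(G, Y) = (6 + G)/(-4 + Y) (P(G, Y) = (G + (10 - 4))/(Y - 4) = (G + 6)/(-4 + Y) = (6 + G)/(-4 + Y))
P(-4, 11)**2 = ((6 - 4)/(-4 + 11))**2 = (2/7)**2 = 4/49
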